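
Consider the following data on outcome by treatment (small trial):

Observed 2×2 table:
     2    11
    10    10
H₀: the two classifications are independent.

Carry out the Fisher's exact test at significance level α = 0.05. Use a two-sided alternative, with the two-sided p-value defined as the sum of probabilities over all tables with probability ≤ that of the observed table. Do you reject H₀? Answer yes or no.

Margins: r₁=13, r₂=20, c₁=12, c₂=21, n=33
p_obs = C(13,2)·C(20,10)/C(33,12); sum pmf over tables with pmf ≤ p_obs
p-value (two-sided) = 0.06715
At α=0.05: p ≥ α → fail to reject H₀

reject H₀: no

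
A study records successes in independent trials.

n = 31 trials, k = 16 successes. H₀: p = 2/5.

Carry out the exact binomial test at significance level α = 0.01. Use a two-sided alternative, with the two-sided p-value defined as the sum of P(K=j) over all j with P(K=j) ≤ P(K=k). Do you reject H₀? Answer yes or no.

Exact binomial: n=31, k=16, p₀=2/5=0.4000
P(X=j) = C(n,j)·p₀^j·(1−p₀)^(n−j); p = Σ P(X=j) over j with P(X=j) ≤ P(X=16)
p-value (two-sided) = 0.20220
At α=0.01: p ≥ α → fail to reject H₀

reject H₀: no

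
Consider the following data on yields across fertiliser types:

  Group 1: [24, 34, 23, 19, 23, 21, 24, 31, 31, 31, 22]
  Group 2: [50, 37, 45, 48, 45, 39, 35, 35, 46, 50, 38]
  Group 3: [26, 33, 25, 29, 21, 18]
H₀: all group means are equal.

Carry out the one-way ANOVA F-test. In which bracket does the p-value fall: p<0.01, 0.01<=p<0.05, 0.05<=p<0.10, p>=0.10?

Group means [25.73, 42.55, 25.33], grand mean 32.250
SSB = Σnᵢ(x̄ᵢ−x̄)² = 1921.008; SSW = ΣΣ(x−x̄ᵢ)² = 742.242
MSB = 1921.008/2 = 960.5038; MSW = 742.242/25 = 29.6897
F = MSB/MSW = 32.3514
df = (2, 25)
p-value (upper-tail) = 0.00000
→ bracket: p<0.01

p-value bracket: p<0.01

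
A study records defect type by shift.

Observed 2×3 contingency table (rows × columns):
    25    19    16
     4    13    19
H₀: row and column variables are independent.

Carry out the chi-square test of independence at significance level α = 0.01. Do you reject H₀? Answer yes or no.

reject H₀: yes

Row totals [60, 36], col totals [29, 32, 35], n=96
χ² = (25−18.12)²/18.12 + (19−20.00)²/20.00 + (16−21.88)²/21.88 + (4−10.88)²/10.88 + (13−12.00)²/12.00 + (19−13.12)²/13.12 = 11.2950
df = 2
p-value (upper-tail) = 0.00353
At α=0.01: p < α → reject H₀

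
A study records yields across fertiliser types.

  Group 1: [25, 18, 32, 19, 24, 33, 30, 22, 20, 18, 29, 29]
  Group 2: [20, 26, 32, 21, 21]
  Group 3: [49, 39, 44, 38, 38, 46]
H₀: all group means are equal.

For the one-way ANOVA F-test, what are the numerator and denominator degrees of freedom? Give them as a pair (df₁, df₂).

degrees of freedom = [2, 20]

k = 3 groups, N = 23 total
df = (k−1, N−k) = (3−1, 23−3) = (2, 20)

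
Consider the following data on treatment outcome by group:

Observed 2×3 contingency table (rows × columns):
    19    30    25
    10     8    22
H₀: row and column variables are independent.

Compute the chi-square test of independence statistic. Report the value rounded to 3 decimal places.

test statistic = 6.126

Row totals [74, 40], col totals [29, 38, 47], n=114
χ² = (19−18.82)²/18.82 + (30−24.67)²/24.67 + (25−30.51)²/30.51 + (10−10.18)²/10.18 + (8−13.33)²/13.33 + (22−16.49)²/16.49 = 6.1260
df = 2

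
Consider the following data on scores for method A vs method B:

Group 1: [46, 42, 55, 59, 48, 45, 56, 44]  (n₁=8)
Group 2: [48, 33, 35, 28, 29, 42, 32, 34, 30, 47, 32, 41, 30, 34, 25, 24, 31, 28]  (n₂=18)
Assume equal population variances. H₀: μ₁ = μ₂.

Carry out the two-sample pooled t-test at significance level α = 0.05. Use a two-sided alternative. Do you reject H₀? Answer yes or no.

x̄₁=49.375, s₁=6.368, n₁=8
x̄₂=33.500, s₂=6.871, n₂=18
s_p² = [7·6.368² + 17·6.871²]/24 = 45.2656
SE = √(s_p²·(1/8+1/18)) = 2.8588
t = (49.375−33.500)/2.8588 = 5.5530
df = 24
p-value (two-sided) = 0.00001
At α=0.05: p < α → reject H₀

reject H₀: yes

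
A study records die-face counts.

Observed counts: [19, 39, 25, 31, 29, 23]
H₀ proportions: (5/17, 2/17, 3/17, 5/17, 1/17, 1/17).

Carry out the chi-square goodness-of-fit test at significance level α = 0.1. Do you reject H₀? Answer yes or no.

reject H₀: yes

n = 166; E_i = n·p_i = [48.82, 19.53, 29.29, 48.82, 9.76, 9.76]
χ² = (19−48.82)²/48.82 + (39−19.53)²/19.53 + (25−29.29)²/29.29 + (31−48.82)²/48.82 + (29−9.76)²/9.76 + (23−9.76)²/9.76 = 100.5962
df = 5
p-value (upper-tail) = 0.00000
At α=0.1: p < α → reject H₀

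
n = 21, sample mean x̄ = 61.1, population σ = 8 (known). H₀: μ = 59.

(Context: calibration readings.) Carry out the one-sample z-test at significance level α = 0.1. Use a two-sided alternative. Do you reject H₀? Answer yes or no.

SE = σ/√n = 8/√21 = 1.7457
z = (x̄−μ₀)/SE = (61.1−59)/1.7457 = 1.2029
p-value (two-sided) = 0.22900
At α=0.1: p ≥ α → fail to reject H₀

reject H₀: no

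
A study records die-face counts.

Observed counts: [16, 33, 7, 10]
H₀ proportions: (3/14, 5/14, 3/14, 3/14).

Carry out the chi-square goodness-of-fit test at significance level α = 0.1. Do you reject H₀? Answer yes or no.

n = 66; E_i = n·p_i = [14.14, 23.57, 14.14, 14.14]
χ² = (16−14.14)²/14.14 + (33−23.57)²/23.57 + (7−14.14)²/14.14 + (10−14.14)²/14.14 = 8.8364
df = 3
p-value (upper-tail) = 0.03155
At α=0.1: p < α → reject H₀

reject H₀: yes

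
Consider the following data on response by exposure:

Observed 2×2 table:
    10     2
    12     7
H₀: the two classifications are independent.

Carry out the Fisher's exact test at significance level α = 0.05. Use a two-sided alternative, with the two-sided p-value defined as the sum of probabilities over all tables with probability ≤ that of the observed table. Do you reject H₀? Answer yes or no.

reject H₀: no

Margins: r₁=12, r₂=19, c₁=22, c₂=9, n=31
p_obs = C(12,10)·C(19,12)/C(31,22); sum pmf over tables with pmf ≤ p_obs
p-value (two-sided) = 0.41841
At α=0.05: p ≥ α → fail to reject H₀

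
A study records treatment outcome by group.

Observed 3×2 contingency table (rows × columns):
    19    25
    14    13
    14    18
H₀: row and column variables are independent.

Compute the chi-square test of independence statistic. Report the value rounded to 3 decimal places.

test statistic = 0.573

Row totals [44, 27, 32], col totals [47, 56], n=103
χ² = (19−20.08)²/20.08 + (25−23.92)²/23.92 + (14−12.32)²/12.32 + (13−14.68)²/14.68 + (14−14.60)²/14.60 + (18−17.40)²/17.40 = 0.5732
df = 2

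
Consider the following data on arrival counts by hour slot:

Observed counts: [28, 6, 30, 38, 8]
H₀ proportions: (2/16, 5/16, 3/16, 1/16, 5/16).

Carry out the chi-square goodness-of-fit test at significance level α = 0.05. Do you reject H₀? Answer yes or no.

n = 110; E_i = n·p_i = [13.75, 34.38, 20.62, 6.88, 34.38]
χ² = (28−13.75)²/13.75 + (6−34.38)²/34.38 + (30−20.62)²/20.62 + (38−6.88)²/6.88 + (8−34.38)²/34.38 = 203.6000
df = 4
p-value (upper-tail) = 0.00000
At α=0.05: p < α → reject H₀

reject H₀: yes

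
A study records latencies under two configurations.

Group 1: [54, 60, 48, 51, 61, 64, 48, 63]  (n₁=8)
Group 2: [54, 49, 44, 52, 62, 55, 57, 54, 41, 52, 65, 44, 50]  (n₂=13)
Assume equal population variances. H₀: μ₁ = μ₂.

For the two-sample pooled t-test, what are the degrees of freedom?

df = n₁ + n₂ − 2 = 8 + 13 − 2 = 19

degrees of freedom = 19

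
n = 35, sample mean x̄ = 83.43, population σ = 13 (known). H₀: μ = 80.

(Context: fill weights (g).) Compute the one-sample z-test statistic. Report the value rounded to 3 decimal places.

SE = σ/√n = 13/√35 = 2.1974
z = (x̄−μ₀)/SE = (83.43−80)/2.1974 = 1.5609

test statistic = 1.561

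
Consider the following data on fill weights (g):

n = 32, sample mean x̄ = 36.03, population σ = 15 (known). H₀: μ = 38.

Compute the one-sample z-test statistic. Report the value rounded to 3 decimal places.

test statistic = -0.743

SE = σ/√n = 15/√32 = 2.6517
z = (x̄−μ₀)/SE = (36.03−38)/2.6517 = -0.7429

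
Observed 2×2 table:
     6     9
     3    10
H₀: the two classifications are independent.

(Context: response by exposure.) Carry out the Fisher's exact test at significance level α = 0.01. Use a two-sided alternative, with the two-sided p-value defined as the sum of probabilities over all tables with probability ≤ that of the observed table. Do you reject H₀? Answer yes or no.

Margins: r₁=15, r₂=13, c₁=9, c₂=19, n=28
p_obs = C(15,6)·C(13,3)/C(28,9); sum pmf over tables with pmf ≤ p_obs
p-value (two-sided) = 0.43478
At α=0.01: p ≥ α → fail to reject H₀

reject H₀: no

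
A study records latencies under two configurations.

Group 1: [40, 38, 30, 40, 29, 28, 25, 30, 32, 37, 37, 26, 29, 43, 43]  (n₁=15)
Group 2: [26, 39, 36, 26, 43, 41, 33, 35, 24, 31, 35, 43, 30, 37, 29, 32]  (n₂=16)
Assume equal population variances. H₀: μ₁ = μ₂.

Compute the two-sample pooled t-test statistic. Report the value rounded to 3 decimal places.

test statistic = 0.023

x̄₁=33.800, s₁=6.178, n₁=15
x̄₂=33.750, s₂=5.961, n₂=16
s_p² = [14·6.178² + 15·5.961²]/29 = 36.8069
SE = √(s_p²·(1/15+1/16)) = 2.1804
t = (33.800−33.750)/2.1804 = 0.0229
df = 29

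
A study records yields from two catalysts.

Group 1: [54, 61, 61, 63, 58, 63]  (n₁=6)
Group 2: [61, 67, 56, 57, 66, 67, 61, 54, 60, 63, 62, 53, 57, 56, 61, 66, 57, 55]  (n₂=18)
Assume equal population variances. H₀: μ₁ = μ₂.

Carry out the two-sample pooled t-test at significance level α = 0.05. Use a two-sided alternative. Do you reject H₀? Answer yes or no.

x̄₁=60.000, s₁=3.464, n₁=6
x̄₂=59.944, s₂=4.569, n₂=18
s_p² = [5·3.464² + 17·4.569²]/22 = 18.8611
SE = √(s_p²·(1/6+1/18)) = 2.0473
t = (60.000−59.944)/2.0473 = 0.0271
df = 22
p-value (two-sided) = 0.97860
At α=0.05: p ≥ α → fail to reject H₀

reject H₀: no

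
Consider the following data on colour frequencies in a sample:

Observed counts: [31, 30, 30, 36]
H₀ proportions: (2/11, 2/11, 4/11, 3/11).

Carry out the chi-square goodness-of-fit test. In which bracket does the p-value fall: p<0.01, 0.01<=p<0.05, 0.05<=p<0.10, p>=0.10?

p-value bracket: 0.01<=p<0.05

n = 127; E_i = n·p_i = [23.09, 23.09, 46.18, 34.64]
χ² = (31−23.09)²/23.09 + (30−23.09)²/23.09 + (30−46.18)²/46.18 + (36−34.64)²/34.64 = 10.5000
df = 3
p-value (upper-tail) = 0.01476
→ bracket: 0.01<=p<0.05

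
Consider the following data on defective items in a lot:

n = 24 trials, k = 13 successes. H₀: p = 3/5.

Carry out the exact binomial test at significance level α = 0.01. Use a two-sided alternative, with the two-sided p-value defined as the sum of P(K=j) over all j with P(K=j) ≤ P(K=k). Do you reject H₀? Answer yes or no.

reject H₀: no

Exact binomial: n=24, k=13, p₀=3/5=0.6000
P(X=j) = C(n,j)·p₀^j·(1−p₀)^(n−j); p = Σ P(X=j) over j with P(X=j) ≤ P(X=13)
p-value (two-sided) = 0.67768
At α=0.01: p ≥ α → fail to reject H₀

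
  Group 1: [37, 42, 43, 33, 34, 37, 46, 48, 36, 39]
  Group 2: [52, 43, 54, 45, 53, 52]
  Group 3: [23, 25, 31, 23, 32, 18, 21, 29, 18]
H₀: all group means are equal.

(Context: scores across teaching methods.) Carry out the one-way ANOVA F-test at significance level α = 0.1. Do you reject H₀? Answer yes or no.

reject H₀: yes

Group means [39.50, 49.83, 24.44], grand mean 36.560
SSB = Σnᵢ(x̄ᵢ−x̄)² = 2464.604; SSW = ΣΣ(x−x̄ᵢ)² = 557.556
MSB = 2464.604/2 = 1232.3022; MSW = 557.556/22 = 25.3434
F = MSB/MSW = 48.6241
df = (2, 22)
p-value (upper-tail) = 0.00000
At α=0.1: p < α → reject H₀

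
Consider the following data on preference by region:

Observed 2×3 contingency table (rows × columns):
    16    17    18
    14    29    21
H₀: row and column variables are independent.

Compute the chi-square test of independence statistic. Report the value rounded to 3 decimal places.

test statistic = 2.051

Row totals [51, 64], col totals [30, 46, 39], n=115
χ² = (16−13.30)²/13.30 + (17−20.40)²/20.40 + (18−17.30)²/17.30 + (14−16.70)²/16.70 + (29−25.60)²/25.60 + (21−21.70)²/21.70 = 2.0512
df = 2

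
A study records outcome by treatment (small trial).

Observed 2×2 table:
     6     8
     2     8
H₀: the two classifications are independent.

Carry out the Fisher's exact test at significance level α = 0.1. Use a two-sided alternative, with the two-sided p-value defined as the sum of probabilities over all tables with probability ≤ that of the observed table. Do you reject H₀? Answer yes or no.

Margins: r₁=14, r₂=10, c₁=8, c₂=16, n=24
p_obs = C(14,6)·C(10,2)/C(24,8); sum pmf over tables with pmf ≤ p_obs
p-value (two-sided) = 0.38754
At α=0.1: p ≥ α → fail to reject H₀

reject H₀: no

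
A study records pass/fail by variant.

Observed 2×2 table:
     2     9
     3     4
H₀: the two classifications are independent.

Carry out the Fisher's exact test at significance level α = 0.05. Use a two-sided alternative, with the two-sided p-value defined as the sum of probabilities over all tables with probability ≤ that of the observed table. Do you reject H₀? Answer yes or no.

Margins: r₁=11, r₂=7, c₁=5, c₂=13, n=18
p_obs = C(11,2)·C(7,3)/C(18,5); sum pmf over tables with pmf ≤ p_obs
p-value (two-sided) = 0.32598
At α=0.05: p ≥ α → fail to reject H₀

reject H₀: no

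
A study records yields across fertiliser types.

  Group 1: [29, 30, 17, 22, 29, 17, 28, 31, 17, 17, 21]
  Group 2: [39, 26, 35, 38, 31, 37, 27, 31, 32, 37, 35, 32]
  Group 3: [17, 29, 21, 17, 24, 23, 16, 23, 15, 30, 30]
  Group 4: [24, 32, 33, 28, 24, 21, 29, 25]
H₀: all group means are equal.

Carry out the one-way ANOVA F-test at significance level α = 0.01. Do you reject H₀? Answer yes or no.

reject H₀: yes

Group means [23.45, 33.33, 22.27, 27.00], grand mean 26.643
SSB = Σnᵢ(x̄ᵢ−x̄)² = 860.067; SSW = ΣΣ(x−x̄ᵢ)² = 993.576
MSB = 860.067/3 = 286.6890; MSW = 993.576/38 = 26.1467
F = MSB/MSW = 10.9646
df = (3, 38)
p-value (upper-tail) = 0.00003
At α=0.01: p < α → reject H₀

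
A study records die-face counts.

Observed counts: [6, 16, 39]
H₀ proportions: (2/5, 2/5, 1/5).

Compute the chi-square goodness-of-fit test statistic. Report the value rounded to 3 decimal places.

n = 61; E_i = n·p_i = [24.40, 24.40, 12.20]
χ² = (6−24.40)²/24.40 + (16−24.40)²/24.40 + (39−12.20)²/12.20 = 75.6393
df = 2

test statistic = 75.639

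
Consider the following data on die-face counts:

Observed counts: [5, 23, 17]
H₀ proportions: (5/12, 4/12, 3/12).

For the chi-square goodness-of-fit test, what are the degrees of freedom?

degrees of freedom = 2

df = k − 1 = 3 − 1 = 2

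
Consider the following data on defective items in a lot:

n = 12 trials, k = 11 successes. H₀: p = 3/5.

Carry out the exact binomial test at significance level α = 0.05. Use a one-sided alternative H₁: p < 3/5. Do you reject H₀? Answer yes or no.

Exact binomial: n=12, k=11, p₀=3/5=0.6000
P(X≤11) from Σ C(n,i)·p₀^i·(1−p₀)^(n−i)
p-value (one-sided, H₁ less) = 0.99782
At α=0.05: p ≥ α → fail to reject H₀

reject H₀: no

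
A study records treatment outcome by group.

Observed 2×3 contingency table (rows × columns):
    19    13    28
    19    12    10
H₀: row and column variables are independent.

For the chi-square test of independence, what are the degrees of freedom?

df = (r−1)(c−1) = (2−1)·(3−1) = 2

degrees of freedom = 2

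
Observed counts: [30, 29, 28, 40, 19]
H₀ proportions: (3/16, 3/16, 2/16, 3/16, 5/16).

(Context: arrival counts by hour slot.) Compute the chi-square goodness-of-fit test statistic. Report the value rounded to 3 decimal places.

test statistic = 26.917

n = 146; E_i = n·p_i = [27.38, 27.38, 18.25, 27.38, 45.62]
χ² = (30−27.38)²/27.38 + (29−27.38)²/27.38 + (28−18.25)²/18.25 + (40−27.38)²/27.38 + (19−45.62)²/45.62 = 26.9169
df = 4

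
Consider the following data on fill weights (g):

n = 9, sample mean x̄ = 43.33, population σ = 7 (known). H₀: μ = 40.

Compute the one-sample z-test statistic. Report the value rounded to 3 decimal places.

SE = σ/√n = 7/√9 = 2.3333
z = (x̄−μ₀)/SE = (43.33−40)/2.3333 = 1.4271

test statistic = 1.427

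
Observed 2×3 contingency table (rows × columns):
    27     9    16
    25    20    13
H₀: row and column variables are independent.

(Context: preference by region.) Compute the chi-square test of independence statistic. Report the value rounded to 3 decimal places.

test statistic = 4.245

Row totals [52, 58], col totals [52, 29, 29], n=110
χ² = (27−24.58)²/24.58 + (9−13.71)²/13.71 + (16−13.71)²/13.71 + (25−27.42)²/27.42 + (20−15.29)²/15.29 + (13−15.29)²/15.29 = 4.2450
df = 2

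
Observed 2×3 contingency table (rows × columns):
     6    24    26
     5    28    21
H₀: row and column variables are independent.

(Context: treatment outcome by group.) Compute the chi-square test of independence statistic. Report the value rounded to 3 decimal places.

Row totals [56, 54], col totals [11, 52, 47], n=110
χ² = (6−5.60)²/5.60 + (24−26.47)²/26.47 + (26−23.93)²/23.93 + (5−5.40)²/5.40 + (28−25.53)²/25.53 + (21−23.07)²/23.07 = 0.8944
df = 2

test statistic = 0.894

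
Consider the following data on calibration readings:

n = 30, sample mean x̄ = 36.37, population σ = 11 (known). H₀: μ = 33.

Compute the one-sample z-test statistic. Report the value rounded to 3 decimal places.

test statistic = 1.678

SE = σ/√n = 11/√30 = 2.0083
z = (x̄−μ₀)/SE = (36.37−33)/2.0083 = 1.6780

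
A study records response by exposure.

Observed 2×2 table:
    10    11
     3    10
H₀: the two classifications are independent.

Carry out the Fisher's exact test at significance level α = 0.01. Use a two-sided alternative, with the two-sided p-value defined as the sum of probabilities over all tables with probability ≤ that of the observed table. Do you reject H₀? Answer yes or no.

Margins: r₁=21, r₂=13, c₁=13, c₂=21, n=34
p_obs = C(21,10)·C(13,3)/C(34,13); sum pmf over tables with pmf ≤ p_obs
p-value (two-sided) = 0.27629
At α=0.01: p ≥ α → fail to reject H₀

reject H₀: no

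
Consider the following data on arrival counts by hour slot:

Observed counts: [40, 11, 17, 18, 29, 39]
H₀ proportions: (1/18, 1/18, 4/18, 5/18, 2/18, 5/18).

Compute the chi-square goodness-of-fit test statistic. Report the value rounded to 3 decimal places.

n = 154; E_i = n·p_i = [8.56, 8.56, 34.22, 42.78, 17.11, 42.78]
χ² = (40−8.56)²/8.56 + (11−8.56)²/8.56 + (17−34.22)²/34.22 + (18−42.78)²/42.78 + (29−17.11)²/17.11 + (39−42.78)²/42.78 = 147.8799
df = 5

test statistic = 147.880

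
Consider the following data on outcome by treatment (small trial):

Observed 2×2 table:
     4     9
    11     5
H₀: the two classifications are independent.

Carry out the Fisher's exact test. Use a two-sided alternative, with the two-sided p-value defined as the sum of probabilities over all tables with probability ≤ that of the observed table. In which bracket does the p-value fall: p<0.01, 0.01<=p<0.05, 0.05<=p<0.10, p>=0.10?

Margins: r₁=13, r₂=16, c₁=15, c₂=14, n=29
p_obs = C(13,4)·C(16,11)/C(29,15); sum pmf over tables with pmf ≤ p_obs
p-value (two-sided) = 0.06560
→ bracket: 0.05<=p<0.10

p-value bracket: 0.05<=p<0.10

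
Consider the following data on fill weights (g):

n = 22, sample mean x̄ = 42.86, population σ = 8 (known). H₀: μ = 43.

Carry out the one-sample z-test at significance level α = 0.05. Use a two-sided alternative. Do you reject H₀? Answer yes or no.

SE = σ/√n = 8/√22 = 1.7056
z = (x̄−μ₀)/SE = (42.86−43)/1.7056 = -0.0821
p-value (two-sided) = 0.93458
At α=0.05: p ≥ α → fail to reject H₀

reject H₀: no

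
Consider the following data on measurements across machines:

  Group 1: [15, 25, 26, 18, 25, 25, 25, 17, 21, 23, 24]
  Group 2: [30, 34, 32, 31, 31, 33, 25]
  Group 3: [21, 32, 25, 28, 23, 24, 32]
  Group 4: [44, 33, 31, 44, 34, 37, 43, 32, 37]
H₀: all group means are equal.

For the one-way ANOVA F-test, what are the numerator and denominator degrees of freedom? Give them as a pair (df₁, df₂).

degrees of freedom = [3, 30]

k = 4 groups, N = 34 total
df = (k−1, N−k) = (4−1, 34−4) = (3, 30)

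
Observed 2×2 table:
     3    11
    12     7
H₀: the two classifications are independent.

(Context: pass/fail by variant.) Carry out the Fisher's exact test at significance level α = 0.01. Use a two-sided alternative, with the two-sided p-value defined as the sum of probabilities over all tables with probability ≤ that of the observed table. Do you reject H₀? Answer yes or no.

Margins: r₁=14, r₂=19, c₁=15, c₂=18, n=33
p_obs = C(14,3)·C(19,12)/C(33,15); sum pmf over tables with pmf ≤ p_obs
p-value (two-sided) = 0.03290
At α=0.01: p ≥ α → fail to reject H₀

reject H₀: no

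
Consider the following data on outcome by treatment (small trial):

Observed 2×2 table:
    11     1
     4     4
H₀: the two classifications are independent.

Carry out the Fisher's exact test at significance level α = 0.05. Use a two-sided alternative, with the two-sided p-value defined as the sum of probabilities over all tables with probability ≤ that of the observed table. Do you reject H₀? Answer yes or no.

Margins: r₁=12, r₂=8, c₁=15, c₂=5, n=20
p_obs = C(12,11)·C(8,4)/C(20,15); sum pmf over tables with pmf ≤ p_obs
p-value (two-sided) = 0.10888
At α=0.05: p ≥ α → fail to reject H₀

reject H₀: no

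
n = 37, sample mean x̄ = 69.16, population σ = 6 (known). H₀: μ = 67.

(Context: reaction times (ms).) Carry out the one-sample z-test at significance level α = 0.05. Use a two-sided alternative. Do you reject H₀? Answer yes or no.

reject H₀: yes

SE = σ/√n = 6/√37 = 0.9864
z = (x̄−μ₀)/SE = (69.16−67)/0.9864 = 2.1898
p-value (two-sided) = 0.02854
At α=0.05: p < α → reject H₀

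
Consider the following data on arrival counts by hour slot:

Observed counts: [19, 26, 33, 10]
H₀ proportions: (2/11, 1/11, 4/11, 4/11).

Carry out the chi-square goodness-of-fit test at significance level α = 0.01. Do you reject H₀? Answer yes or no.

reject H₀: yes

n = 88; E_i = n·p_i = [16.00, 8.00, 32.00, 32.00]
χ² = (19−16.00)²/16.00 + (26−8.00)²/8.00 + (33−32.00)²/32.00 + (10−32.00)²/32.00 = 56.2188
df = 3
p-value (upper-tail) = 0.00000
At α=0.01: p < α → reject H₀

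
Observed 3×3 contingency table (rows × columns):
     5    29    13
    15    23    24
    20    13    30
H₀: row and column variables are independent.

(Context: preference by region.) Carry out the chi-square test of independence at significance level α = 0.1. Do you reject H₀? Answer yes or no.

reject H₀: yes

Row totals [47, 62, 63], col totals [40, 65, 67], n=172
χ² = (5−10.93)²/10.93 + (29−17.76)²/17.76 + (13−18.31)²/18.31 + (15−14.42)²/14.42 + (23−23.43)²/23.43 + (24−24.15)²/24.15 + (20−14.65)²/14.65 + (13−23.81)²/23.81 + (30−24.54)²/24.54 = 19.9734
df = 4
p-value (upper-tail) = 0.00051
At α=0.1: p < α → reject H₀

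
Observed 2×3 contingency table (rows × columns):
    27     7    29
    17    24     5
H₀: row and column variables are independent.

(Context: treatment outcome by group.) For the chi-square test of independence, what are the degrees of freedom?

degrees of freedom = 2

df = (r−1)(c−1) = (2−1)·(3−1) = 2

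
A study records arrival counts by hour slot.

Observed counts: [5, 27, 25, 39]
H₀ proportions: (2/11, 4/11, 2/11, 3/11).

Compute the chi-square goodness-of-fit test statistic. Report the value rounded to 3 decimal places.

test statistic = 20.216

n = 96; E_i = n·p_i = [17.45, 34.91, 17.45, 26.18]
χ² = (5−17.45)²/17.45 + (27−34.91)²/34.91 + (25−17.45)²/17.45 + (39−26.18)²/26.18 = 20.2161
df = 3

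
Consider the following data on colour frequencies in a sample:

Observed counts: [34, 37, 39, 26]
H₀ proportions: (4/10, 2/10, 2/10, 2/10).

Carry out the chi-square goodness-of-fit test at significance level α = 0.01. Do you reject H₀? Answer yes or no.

reject H₀: yes

n = 136; E_i = n·p_i = [54.40, 27.20, 27.20, 27.20]
χ² = (34−54.40)²/54.40 + (37−27.20)²/27.20 + (39−27.20)²/27.20 + (26−27.20)²/27.20 = 16.3529
df = 3
p-value (upper-tail) = 0.00096
At α=0.01: p < α → reject H₀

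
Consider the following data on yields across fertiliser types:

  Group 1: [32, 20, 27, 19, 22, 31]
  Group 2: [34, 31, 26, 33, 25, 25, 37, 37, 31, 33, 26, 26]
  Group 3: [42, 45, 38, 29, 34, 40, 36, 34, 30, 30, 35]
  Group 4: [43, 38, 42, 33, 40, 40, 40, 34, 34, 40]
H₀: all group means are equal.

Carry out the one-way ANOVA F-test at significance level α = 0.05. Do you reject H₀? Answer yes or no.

Group means [25.17, 30.33, 35.73, 38.40], grand mean 33.128
SSB = Σnᵢ(x̄ᵢ−x̄)² = 826.277; SSW = ΣΣ(x−x̄ᵢ)² = 768.082
MSB = 826.277/3 = 275.4257; MSW = 768.082/35 = 21.9452
F = MSB/MSW = 12.5506
df = (3, 35)
p-value (upper-tail) = 0.00001
At α=0.05: p < α → reject H₀

reject H₀: yes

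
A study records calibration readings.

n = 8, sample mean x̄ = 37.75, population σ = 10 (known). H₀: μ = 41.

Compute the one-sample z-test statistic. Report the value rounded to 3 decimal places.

test statistic = -0.919

SE = σ/√n = 10/√8 = 3.5355
z = (x̄−μ₀)/SE = (37.75−41)/3.5355 = -0.9192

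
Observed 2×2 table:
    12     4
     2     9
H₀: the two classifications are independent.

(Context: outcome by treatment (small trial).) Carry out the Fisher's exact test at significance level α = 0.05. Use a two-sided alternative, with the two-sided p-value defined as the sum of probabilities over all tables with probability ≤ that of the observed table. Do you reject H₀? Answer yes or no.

Margins: r₁=16, r₂=11, c₁=14, c₂=13, n=27
p_obs = C(16,12)·C(11,2)/C(27,14); sum pmf over tables with pmf ≤ p_obs
p-value (two-sided) = 0.00633
At α=0.05: p < α → reject H₀

reject H₀: yes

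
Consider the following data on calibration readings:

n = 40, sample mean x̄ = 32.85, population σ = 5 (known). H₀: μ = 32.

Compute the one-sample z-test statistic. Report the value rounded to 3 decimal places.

SE = σ/√n = 5/√40 = 0.7906
z = (x̄−μ₀)/SE = (32.85−32)/0.7906 = 1.0752

test statistic = 1.075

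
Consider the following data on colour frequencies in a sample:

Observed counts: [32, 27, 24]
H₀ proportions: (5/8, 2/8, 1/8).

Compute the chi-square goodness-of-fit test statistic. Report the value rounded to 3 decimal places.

n = 83; E_i = n·p_i = [51.88, 20.75, 10.38]
χ² = (32−51.88)²/51.88 + (27−20.75)²/20.75 + (24−10.38)²/10.38 = 27.3904
df = 2

test statistic = 27.390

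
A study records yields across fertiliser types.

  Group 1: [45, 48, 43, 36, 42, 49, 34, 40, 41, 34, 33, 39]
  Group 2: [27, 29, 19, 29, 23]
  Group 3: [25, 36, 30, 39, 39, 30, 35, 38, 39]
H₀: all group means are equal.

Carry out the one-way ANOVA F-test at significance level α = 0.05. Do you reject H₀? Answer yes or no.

Group means [40.33, 25.40, 34.56], grand mean 35.462
SSB = Σnᵢ(x̄ᵢ−x̄)² = 798.373; SSW = ΣΣ(x−x̄ᵢ)² = 602.089
MSB = 798.373/2 = 399.1863; MSW = 602.089/23 = 26.1778
F = MSB/MSW = 15.2491
df = (2, 23)
p-value (upper-tail) = 0.00006
At α=0.05: p < α → reject H₀

reject H₀: yes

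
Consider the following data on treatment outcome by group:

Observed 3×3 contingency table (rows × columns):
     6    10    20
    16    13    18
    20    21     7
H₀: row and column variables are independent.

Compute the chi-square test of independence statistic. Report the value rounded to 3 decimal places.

test statistic = 16.815

Row totals [36, 47, 48], col totals [42, 44, 45], n=131
χ² = (6−11.54)²/11.54 + (10−12.09)²/12.09 + (20−12.37)²/12.37 + (16−15.07)²/15.07 + (13−15.79)²/15.79 + (18−16.15)²/16.15 + (20−15.39)²/15.39 + (21−16.12)²/16.12 + (7−16.49)²/16.49 = 16.8149
df = 4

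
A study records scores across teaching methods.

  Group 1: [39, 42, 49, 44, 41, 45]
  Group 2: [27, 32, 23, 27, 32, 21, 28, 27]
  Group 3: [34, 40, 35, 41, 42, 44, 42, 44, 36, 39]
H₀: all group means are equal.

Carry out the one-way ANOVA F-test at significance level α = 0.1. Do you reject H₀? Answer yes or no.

reject H₀: yes

Group means [43.33, 27.12, 39.70], grand mean 36.417
SSB = Σnᵢ(x̄ᵢ−x̄)² = 1085.525; SSW = ΣΣ(x−x̄ᵢ)² = 282.308
MSB = 1085.525/2 = 542.7625; MSW = 282.308/21 = 13.4433
F = MSB/MSW = 40.3743
df = (2, 21)
p-value (upper-tail) = 0.00000
At α=0.1: p < α → reject H₀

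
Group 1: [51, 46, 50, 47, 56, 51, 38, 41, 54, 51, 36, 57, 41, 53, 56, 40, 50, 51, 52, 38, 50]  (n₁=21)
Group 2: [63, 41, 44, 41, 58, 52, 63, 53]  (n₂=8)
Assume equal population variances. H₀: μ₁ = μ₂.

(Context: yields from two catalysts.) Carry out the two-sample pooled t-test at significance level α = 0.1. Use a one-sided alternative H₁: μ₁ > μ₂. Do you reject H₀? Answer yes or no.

x̄₁=48.048, s₁=6.500, n₁=21
x̄₂=51.875, s₂=9.141, n₂=8
s_p² = [20·6.500² + 7·9.141²]/27 = 52.9566
SE = √(s_p²·(1/21+1/8)) = 3.0235
t = (48.048−51.875)/3.0235 = -1.2659
df = 27
p-value (one-sided, H₁ greater) = 0.89182
At α=0.1: p ≥ α → fail to reject H₀

reject H₀: no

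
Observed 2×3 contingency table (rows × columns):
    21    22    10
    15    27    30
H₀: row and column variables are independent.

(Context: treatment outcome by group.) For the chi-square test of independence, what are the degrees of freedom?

degrees of freedom = 2

df = (r−1)(c−1) = (2−1)·(3−1) = 2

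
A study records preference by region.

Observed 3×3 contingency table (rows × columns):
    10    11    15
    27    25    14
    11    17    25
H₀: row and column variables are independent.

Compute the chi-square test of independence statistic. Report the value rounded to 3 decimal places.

Row totals [36, 66, 53], col totals [48, 53, 54], n=155
χ² = (10−11.15)²/11.15 + (11−12.31)²/12.31 + (15−12.54)²/12.54 + (27−20.44)²/20.44 + (25−22.57)²/22.57 + (14−22.99)²/22.99 + (11−16.41)²/16.41 + (17−18.12)²/18.12 + (25−18.46)²/18.46 = 10.7934
df = 4

test statistic = 10.793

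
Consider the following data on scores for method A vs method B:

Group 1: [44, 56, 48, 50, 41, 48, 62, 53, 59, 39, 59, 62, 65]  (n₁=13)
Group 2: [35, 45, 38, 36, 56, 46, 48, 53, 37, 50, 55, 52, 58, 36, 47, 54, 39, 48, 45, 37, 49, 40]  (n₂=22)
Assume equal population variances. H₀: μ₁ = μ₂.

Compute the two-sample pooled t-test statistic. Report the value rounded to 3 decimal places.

test statistic = 2.616

x̄₁=52.769, s₁=8.497, n₁=13
x̄₂=45.636, s₂=7.365, n₂=22
s_p² = [12·8.497² + 21·7.365²]/33 = 60.7697
SE = √(s_p²·(1/13+1/22)) = 2.7271
t = (52.769−45.636)/2.7271 = 2.6156
df = 33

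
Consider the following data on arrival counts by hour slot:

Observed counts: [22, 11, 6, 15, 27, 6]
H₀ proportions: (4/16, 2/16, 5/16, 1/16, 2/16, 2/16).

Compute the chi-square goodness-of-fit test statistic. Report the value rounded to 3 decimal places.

test statistic = 59.428

n = 87; E_i = n·p_i = [21.75, 10.88, 27.19, 5.44, 10.88, 10.88]
χ² = (22−21.75)²/21.75 + (11−10.88)²/10.88 + (6−27.19)²/27.19 + (15−5.44)²/5.44 + (27−10.88)²/10.88 + (6−10.88)²/10.88 = 59.4276
df = 5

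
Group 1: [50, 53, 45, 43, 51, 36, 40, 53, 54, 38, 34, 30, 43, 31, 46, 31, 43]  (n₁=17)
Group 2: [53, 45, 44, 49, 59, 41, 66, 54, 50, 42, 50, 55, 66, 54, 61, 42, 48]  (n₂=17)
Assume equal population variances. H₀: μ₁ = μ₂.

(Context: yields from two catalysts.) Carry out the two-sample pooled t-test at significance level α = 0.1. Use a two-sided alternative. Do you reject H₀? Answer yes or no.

x̄₁=42.412, s₁=8.148, n₁=17
x̄₂=51.706, s₂=7.928, n₂=17
s_p² = [16·8.148² + 16·7.928²]/32 = 64.6140
SE = √(s_p²·(1/17+1/17)) = 2.7571
t = (42.412−51.706)/2.7571 = -3.3710
df = 32
p-value (two-sided) = 0.00197
At α=0.1: p < α → reject H₀

reject H₀: yes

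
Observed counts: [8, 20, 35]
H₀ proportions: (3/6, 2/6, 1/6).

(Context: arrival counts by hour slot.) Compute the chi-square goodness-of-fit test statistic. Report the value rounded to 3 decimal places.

n = 63; E_i = n·p_i = [31.50, 21.00, 10.50]
χ² = (8−31.50)²/31.50 + (20−21.00)²/21.00 + (35−10.50)²/10.50 = 74.7460
df = 2

test statistic = 74.746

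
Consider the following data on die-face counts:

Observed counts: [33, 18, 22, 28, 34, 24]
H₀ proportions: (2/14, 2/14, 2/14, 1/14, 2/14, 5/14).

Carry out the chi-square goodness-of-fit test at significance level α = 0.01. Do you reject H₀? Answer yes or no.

reject H₀: yes

n = 159; E_i = n·p_i = [22.71, 22.71, 22.71, 11.36, 22.71, 56.79]
χ² = (33−22.71)²/22.71 + (18−22.71)²/22.71 + (22−22.71)²/22.71 + (28−11.36)²/11.36 + (34−22.71)²/22.71 + (24−56.79)²/56.79 = 54.5836
df = 5
p-value (upper-tail) = 0.00000
At α=0.01: p < α → reject H₀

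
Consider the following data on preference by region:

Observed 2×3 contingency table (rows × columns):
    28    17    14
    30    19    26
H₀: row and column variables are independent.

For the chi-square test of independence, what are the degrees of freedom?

degrees of freedom = 2

df = (r−1)(c−1) = (2−1)·(3−1) = 2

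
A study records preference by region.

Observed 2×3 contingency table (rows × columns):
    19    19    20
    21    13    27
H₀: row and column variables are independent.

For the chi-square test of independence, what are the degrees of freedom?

degrees of freedom = 2

df = (r−1)(c−1) = (2−1)·(3−1) = 2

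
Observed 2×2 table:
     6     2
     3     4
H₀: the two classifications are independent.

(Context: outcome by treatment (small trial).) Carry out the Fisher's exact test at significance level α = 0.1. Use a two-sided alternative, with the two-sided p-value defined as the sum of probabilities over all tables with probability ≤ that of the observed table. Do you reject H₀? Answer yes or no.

reject H₀: no

Margins: r₁=8, r₂=7, c₁=9, c₂=6, n=15
p_obs = C(8,6)·C(7,3)/C(15,9); sum pmf over tables with pmf ≤ p_obs
p-value (two-sided) = 0.31469
At α=0.1: p ≥ α → fail to reject H₀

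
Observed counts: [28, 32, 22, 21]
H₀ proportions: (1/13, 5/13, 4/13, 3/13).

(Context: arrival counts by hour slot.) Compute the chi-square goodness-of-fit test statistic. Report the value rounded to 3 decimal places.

n = 103; E_i = n·p_i = [7.92, 39.62, 31.69, 23.77]
χ² = (28−7.92)²/7.92 + (32−39.62)²/39.62 + (22−31.69)²/31.69 + (21−23.77)²/23.77 = 55.6252
df = 3

test statistic = 55.625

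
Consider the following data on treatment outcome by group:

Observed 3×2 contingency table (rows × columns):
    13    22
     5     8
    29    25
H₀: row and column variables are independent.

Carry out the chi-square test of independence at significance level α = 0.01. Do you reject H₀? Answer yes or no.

reject H₀: no

Row totals [35, 13, 54], col totals [47, 55], n=102
χ² = (13−16.13)²/16.13 + (22−18.87)²/18.87 + (5−5.99)²/5.99 + (8−7.01)²/7.01 + (29−24.88)²/24.88 + (25−29.12)²/29.12 = 2.6920
df = 2
p-value (upper-tail) = 0.26028
At α=0.01: p ≥ α → fail to reject H₀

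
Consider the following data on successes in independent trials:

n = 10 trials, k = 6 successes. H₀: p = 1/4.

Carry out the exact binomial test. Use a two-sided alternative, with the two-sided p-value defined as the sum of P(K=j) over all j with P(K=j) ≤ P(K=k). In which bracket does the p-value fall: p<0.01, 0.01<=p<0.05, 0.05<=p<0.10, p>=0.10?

Exact binomial: n=10, k=6, p₀=1/4=0.2500
P(X=j) = C(n,j)·p₀^j·(1−p₀)^(n−j); p = Σ P(X=j) over j with P(X=j) ≤ P(X=6)
p-value (two-sided) = 0.01973
→ bracket: 0.01<=p<0.05

p-value bracket: 0.01<=p<0.05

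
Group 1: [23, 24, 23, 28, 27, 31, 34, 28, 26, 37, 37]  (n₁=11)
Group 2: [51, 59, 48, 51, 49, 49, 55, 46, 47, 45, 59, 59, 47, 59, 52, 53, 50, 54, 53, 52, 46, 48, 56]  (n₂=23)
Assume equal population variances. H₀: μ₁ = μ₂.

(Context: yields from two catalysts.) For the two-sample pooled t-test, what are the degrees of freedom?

df = n₁ + n₂ − 2 = 11 + 23 − 2 = 32

degrees of freedom = 32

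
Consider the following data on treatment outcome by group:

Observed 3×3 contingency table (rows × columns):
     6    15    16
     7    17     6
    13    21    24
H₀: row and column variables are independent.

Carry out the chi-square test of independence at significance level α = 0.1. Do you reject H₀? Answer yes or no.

Row totals [37, 30, 58], col totals [26, 53, 46], n=125
χ² = (6−7.70)²/7.70 + (15−15.69)²/15.69 + (16−13.62)²/13.62 + (7−6.24)²/6.24 + (17−12.72)²/12.72 + (6−11.04)²/11.04 + (13−12.06)²/12.06 + (21−24.59)²/24.59 + (24−21.34)²/21.34 = 5.5827
df = 4
p-value (upper-tail) = 0.23256
At α=0.1: p ≥ α → fail to reject H₀

reject H₀: no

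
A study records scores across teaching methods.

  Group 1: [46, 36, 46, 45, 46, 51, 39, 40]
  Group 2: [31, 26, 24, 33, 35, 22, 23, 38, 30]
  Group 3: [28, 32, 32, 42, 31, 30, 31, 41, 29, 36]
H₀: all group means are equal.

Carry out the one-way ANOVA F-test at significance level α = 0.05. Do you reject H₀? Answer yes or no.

Group means [43.62, 29.11, 33.20], grand mean 34.926
SSB = Σnᵢ(x̄ᵢ−x̄)² = 939.488; SSW = ΣΣ(x−x̄ᵢ)² = 636.364
MSB = 939.488/2 = 469.7440; MSW = 636.364/24 = 26.5152
F = MSB/MSW = 17.7161
df = (2, 24)
p-value (upper-tail) = 0.00002
At α=0.05: p < α → reject H₀

reject H₀: yes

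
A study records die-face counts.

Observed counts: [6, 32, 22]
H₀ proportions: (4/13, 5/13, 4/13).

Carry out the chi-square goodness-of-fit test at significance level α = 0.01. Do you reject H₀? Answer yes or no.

reject H₀: yes

n = 60; E_i = n·p_i = [18.46, 23.08, 18.46]
χ² = (6−18.46)²/18.46 + (32−23.08)²/23.08 + (22−18.46)²/18.46 = 12.5400
df = 2
p-value (upper-tail) = 0.00189
At α=0.01: p < α → reject H₀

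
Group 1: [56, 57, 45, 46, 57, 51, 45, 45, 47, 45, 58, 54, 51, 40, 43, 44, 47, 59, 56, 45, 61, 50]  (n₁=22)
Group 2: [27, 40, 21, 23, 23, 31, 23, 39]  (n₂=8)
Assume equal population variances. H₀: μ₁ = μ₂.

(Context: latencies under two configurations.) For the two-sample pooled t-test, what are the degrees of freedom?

degrees of freedom = 28

df = n₁ + n₂ − 2 = 22 + 8 − 2 = 28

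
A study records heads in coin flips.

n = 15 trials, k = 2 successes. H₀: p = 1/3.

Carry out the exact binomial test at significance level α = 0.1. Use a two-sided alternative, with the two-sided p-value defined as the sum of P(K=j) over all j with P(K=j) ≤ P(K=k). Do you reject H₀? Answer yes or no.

Exact binomial: n=15, k=2, p₀=1/3=0.3333
P(X=j) = C(n,j)·p₀^j·(1−p₀)^(n−j); p = Σ P(X=j) over j with P(X=j) ≤ P(X=2)
p-value (two-sided) = 0.16759
At α=0.1: p ≥ α → fail to reject H₀

reject H₀: no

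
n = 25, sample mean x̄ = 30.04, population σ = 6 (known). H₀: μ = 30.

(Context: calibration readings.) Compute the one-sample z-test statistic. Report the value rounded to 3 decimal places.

SE = σ/√n = 6/√25 = 1.2000
z = (x̄−μ₀)/SE = (30.04−30)/1.2000 = 0.0333

test statistic = 0.033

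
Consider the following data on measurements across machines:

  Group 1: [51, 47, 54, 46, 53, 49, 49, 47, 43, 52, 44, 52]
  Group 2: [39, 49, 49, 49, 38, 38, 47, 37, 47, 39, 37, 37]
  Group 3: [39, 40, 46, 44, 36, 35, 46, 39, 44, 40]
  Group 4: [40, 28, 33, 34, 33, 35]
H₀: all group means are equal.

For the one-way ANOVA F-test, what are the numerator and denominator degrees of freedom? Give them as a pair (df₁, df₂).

degrees of freedom = [3, 36]

k = 4 groups, N = 40 total
df = (k−1, N−k) = (4−1, 40−4) = (3, 36)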